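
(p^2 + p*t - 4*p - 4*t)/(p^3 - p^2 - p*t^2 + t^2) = (p - 4)/(p^2 - p*t - p + t)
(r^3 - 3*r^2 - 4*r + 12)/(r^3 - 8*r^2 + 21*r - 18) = (r + 2)/(r - 3)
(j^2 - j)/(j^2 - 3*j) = (j - 1)/(j - 3)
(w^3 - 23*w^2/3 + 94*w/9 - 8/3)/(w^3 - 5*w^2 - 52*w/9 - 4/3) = (9*w^2 - 15*w + 4)/(9*w^2 + 9*w + 2)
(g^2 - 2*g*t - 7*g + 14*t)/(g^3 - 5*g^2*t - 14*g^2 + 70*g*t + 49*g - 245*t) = (-g + 2*t)/(-g^2 + 5*g*t + 7*g - 35*t)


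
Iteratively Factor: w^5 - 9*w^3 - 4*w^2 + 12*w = (w + 2)*(w^4 - 2*w^3 - 5*w^2 + 6*w) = (w - 3)*(w + 2)*(w^3 + w^2 - 2*w) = (w - 3)*(w + 2)^2*(w^2 - w) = (w - 3)*(w - 1)*(w + 2)^2*(w)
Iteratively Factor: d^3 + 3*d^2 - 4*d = (d - 1)*(d^2 + 4*d) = (d - 1)*(d + 4)*(d)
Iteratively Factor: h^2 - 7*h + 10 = (h - 5)*(h - 2)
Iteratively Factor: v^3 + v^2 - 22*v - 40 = (v + 4)*(v^2 - 3*v - 10) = (v + 2)*(v + 4)*(v - 5)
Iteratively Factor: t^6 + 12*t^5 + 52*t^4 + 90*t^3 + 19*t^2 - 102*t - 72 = (t + 4)*(t^5 + 8*t^4 + 20*t^3 + 10*t^2 - 21*t - 18) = (t + 3)*(t + 4)*(t^4 + 5*t^3 + 5*t^2 - 5*t - 6) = (t + 3)^2*(t + 4)*(t^3 + 2*t^2 - t - 2) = (t - 1)*(t + 3)^2*(t + 4)*(t^2 + 3*t + 2) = (t - 1)*(t + 1)*(t + 3)^2*(t + 4)*(t + 2)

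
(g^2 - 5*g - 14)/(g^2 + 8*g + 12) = (g - 7)/(g + 6)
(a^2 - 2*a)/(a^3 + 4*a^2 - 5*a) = (a - 2)/(a^2 + 4*a - 5)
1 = 1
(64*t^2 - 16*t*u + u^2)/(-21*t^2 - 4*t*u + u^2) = (-64*t^2 + 16*t*u - u^2)/(21*t^2 + 4*t*u - u^2)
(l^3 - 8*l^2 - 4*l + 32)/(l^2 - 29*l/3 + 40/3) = 3*(l^2 - 4)/(3*l - 5)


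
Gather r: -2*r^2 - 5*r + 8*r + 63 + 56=-2*r^2 + 3*r + 119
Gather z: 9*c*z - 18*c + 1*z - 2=-18*c + z*(9*c + 1) - 2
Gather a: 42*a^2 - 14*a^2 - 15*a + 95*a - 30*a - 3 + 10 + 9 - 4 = 28*a^2 + 50*a + 12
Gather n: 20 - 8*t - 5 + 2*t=15 - 6*t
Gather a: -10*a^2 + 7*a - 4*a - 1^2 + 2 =-10*a^2 + 3*a + 1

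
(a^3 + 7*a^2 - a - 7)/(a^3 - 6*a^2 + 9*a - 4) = (a^2 + 8*a + 7)/(a^2 - 5*a + 4)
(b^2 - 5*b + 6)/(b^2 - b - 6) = (b - 2)/(b + 2)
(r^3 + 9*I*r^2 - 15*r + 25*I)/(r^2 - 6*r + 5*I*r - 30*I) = (r^2 + 4*I*r + 5)/(r - 6)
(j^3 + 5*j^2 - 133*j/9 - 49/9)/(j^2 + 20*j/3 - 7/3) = (9*j^2 - 18*j - 7)/(3*(3*j - 1))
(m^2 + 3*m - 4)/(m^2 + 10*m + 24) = (m - 1)/(m + 6)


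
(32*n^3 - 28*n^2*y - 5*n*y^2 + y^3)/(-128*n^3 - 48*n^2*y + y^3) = (-n + y)/(4*n + y)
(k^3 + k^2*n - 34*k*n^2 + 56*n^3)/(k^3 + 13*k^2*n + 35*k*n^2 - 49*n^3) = (k^2 - 6*k*n + 8*n^2)/(k^2 + 6*k*n - 7*n^2)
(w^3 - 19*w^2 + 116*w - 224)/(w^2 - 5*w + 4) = (w^2 - 15*w + 56)/(w - 1)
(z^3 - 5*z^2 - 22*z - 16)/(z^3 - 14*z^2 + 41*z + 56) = (z + 2)/(z - 7)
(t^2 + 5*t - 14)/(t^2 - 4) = (t + 7)/(t + 2)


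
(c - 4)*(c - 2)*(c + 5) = c^3 - c^2 - 22*c + 40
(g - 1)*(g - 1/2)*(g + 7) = g^3 + 11*g^2/2 - 10*g + 7/2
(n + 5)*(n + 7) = n^2 + 12*n + 35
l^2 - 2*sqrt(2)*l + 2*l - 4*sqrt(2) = (l + 2)*(l - 2*sqrt(2))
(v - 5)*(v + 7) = v^2 + 2*v - 35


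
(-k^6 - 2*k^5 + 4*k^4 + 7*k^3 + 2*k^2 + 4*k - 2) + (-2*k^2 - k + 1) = -k^6 - 2*k^5 + 4*k^4 + 7*k^3 + 3*k - 1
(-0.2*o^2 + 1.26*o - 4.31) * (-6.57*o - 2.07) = 1.314*o^3 - 7.8642*o^2 + 25.7085*o + 8.9217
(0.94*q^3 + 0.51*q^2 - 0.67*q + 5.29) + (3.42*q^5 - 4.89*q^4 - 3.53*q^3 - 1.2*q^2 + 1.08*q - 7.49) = 3.42*q^5 - 4.89*q^4 - 2.59*q^3 - 0.69*q^2 + 0.41*q - 2.2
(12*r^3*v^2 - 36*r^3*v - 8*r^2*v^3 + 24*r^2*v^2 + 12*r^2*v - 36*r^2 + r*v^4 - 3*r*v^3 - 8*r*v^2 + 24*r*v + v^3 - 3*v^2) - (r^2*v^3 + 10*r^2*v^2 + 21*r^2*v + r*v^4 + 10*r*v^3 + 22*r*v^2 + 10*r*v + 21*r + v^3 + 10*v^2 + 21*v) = 12*r^3*v^2 - 36*r^3*v - 9*r^2*v^3 + 14*r^2*v^2 - 9*r^2*v - 36*r^2 - 13*r*v^3 - 30*r*v^2 + 14*r*v - 21*r - 13*v^2 - 21*v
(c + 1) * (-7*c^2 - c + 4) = -7*c^3 - 8*c^2 + 3*c + 4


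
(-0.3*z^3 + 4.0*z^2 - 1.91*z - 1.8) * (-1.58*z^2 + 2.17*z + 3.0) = 0.474*z^5 - 6.971*z^4 + 10.7978*z^3 + 10.6993*z^2 - 9.636*z - 5.4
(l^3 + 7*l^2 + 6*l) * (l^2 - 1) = l^5 + 7*l^4 + 5*l^3 - 7*l^2 - 6*l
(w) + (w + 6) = 2*w + 6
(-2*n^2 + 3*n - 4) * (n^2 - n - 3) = -2*n^4 + 5*n^3 - n^2 - 5*n + 12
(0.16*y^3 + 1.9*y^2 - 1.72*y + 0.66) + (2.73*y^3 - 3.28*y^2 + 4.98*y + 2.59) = 2.89*y^3 - 1.38*y^2 + 3.26*y + 3.25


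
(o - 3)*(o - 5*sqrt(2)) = o^2 - 5*sqrt(2)*o - 3*o + 15*sqrt(2)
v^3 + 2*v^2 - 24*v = v*(v - 4)*(v + 6)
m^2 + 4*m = m*(m + 4)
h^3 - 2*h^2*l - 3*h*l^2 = h*(h - 3*l)*(h + l)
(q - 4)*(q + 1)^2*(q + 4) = q^4 + 2*q^3 - 15*q^2 - 32*q - 16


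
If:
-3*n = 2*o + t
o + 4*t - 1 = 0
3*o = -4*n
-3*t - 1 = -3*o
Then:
No Solution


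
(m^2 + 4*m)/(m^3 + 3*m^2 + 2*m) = (m + 4)/(m^2 + 3*m + 2)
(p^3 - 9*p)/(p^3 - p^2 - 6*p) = (p + 3)/(p + 2)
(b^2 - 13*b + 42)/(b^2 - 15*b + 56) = (b - 6)/(b - 8)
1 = 1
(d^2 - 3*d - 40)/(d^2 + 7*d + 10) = (d - 8)/(d + 2)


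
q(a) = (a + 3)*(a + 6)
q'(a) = 2*a + 9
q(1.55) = 34.35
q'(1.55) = 12.10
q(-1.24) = 8.38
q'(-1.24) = 6.52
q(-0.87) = 10.93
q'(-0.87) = 7.26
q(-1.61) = 6.10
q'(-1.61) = 5.78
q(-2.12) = 3.41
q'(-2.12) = 4.76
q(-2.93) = 0.21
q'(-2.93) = 3.14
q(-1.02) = 9.86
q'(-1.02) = 6.96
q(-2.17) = 3.18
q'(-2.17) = 4.66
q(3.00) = 54.00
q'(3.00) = 15.00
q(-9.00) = 18.00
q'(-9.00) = -9.00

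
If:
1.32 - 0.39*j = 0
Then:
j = 3.38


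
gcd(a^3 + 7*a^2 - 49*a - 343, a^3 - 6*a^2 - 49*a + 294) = a^2 - 49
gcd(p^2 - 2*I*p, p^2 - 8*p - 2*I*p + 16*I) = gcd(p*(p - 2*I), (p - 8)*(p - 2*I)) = p - 2*I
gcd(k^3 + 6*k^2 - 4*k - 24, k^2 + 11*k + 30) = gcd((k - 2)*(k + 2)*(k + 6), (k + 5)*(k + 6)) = k + 6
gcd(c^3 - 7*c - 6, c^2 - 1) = c + 1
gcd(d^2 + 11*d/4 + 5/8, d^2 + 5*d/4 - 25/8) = d + 5/2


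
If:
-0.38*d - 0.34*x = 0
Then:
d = -0.894736842105263*x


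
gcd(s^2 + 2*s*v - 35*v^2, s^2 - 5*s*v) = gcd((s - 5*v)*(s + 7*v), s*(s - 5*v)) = s - 5*v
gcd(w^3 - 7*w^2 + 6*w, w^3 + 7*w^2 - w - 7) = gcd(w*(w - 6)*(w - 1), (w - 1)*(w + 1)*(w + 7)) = w - 1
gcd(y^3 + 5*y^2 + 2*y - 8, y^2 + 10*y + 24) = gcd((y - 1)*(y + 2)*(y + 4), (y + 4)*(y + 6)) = y + 4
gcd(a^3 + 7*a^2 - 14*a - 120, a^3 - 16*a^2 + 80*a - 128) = a - 4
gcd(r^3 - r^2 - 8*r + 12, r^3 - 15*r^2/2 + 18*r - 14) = r^2 - 4*r + 4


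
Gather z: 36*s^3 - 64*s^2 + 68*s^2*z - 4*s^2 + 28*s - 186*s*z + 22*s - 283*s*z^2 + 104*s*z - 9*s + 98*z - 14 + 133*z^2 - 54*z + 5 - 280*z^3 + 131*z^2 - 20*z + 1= 36*s^3 - 68*s^2 + 41*s - 280*z^3 + z^2*(264 - 283*s) + z*(68*s^2 - 82*s + 24) - 8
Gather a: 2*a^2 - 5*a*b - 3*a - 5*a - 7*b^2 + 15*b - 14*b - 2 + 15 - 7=2*a^2 + a*(-5*b - 8) - 7*b^2 + b + 6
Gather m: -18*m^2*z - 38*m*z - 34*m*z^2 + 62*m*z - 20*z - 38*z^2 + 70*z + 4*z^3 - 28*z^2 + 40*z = -18*m^2*z + m*(-34*z^2 + 24*z) + 4*z^3 - 66*z^2 + 90*z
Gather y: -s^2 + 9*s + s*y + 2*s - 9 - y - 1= -s^2 + 11*s + y*(s - 1) - 10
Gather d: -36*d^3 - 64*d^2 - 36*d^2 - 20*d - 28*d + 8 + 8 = -36*d^3 - 100*d^2 - 48*d + 16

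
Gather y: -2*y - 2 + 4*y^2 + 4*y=4*y^2 + 2*y - 2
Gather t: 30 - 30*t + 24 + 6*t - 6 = 48 - 24*t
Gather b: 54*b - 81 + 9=54*b - 72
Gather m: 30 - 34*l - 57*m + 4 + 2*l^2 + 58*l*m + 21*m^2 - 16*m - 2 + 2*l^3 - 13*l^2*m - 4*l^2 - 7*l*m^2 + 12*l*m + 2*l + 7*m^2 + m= 2*l^3 - 2*l^2 - 32*l + m^2*(28 - 7*l) + m*(-13*l^2 + 70*l - 72) + 32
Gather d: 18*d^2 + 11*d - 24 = 18*d^2 + 11*d - 24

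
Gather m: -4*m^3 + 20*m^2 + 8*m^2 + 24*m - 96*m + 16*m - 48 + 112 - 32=-4*m^3 + 28*m^2 - 56*m + 32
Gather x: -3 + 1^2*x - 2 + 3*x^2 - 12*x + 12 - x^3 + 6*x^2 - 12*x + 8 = -x^3 + 9*x^2 - 23*x + 15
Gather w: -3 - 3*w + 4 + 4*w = w + 1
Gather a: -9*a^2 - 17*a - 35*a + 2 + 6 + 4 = -9*a^2 - 52*a + 12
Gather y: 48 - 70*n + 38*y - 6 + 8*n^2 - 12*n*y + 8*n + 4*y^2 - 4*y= 8*n^2 - 62*n + 4*y^2 + y*(34 - 12*n) + 42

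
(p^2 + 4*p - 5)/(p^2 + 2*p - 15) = (p - 1)/(p - 3)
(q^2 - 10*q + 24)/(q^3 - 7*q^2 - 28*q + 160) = (q - 6)/(q^2 - 3*q - 40)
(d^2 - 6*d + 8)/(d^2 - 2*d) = (d - 4)/d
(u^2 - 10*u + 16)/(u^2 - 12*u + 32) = (u - 2)/(u - 4)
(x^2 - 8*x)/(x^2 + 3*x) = (x - 8)/(x + 3)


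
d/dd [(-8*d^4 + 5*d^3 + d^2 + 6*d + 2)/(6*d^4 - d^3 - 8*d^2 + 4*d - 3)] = (-22*d^6 + 116*d^5 - 243*d^4 + 100*d^3 + 13*d^2 + 26*d - 26)/(36*d^8 - 12*d^7 - 95*d^6 + 64*d^5 + 20*d^4 - 58*d^3 + 64*d^2 - 24*d + 9)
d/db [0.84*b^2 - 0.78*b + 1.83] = 1.68*b - 0.78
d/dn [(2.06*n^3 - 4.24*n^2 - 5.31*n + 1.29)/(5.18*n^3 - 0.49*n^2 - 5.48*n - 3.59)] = (20.9538*n^4 + 32.434*n^3 - 21.5995*n^2 + 31.7074*n + 26.1321)/(26.8324*n^6 - 5.0764*n^5 - 56.5327*n^4 - 31.822*n^3 + 33.5486*n^2 + 39.3464*n + 12.8881)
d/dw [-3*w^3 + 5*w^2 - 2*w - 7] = -9*w^2 + 10*w - 2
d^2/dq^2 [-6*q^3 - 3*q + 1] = -36*q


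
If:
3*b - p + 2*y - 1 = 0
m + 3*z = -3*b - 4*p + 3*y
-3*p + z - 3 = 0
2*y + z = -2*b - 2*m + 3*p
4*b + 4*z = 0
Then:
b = 33/26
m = -17/26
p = -37/26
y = -55/26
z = -33/26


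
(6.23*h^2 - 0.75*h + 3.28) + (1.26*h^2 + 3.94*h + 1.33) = 7.49*h^2 + 3.19*h + 4.61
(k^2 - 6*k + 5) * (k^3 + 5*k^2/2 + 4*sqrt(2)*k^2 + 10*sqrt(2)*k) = k^5 - 7*k^4/2 + 4*sqrt(2)*k^4 - 14*sqrt(2)*k^3 - 10*k^3 - 40*sqrt(2)*k^2 + 25*k^2/2 + 50*sqrt(2)*k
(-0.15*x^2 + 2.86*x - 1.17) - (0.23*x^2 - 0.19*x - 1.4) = -0.38*x^2 + 3.05*x + 0.23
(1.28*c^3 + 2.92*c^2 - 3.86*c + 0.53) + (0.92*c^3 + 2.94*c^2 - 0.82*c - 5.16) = 2.2*c^3 + 5.86*c^2 - 4.68*c - 4.63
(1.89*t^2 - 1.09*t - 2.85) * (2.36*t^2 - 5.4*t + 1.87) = 4.4604*t^4 - 12.7784*t^3 + 2.6943*t^2 + 13.3517*t - 5.3295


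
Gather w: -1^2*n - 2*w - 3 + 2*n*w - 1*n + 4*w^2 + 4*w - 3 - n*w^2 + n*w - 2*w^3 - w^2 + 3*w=-2*n - 2*w^3 + w^2*(3 - n) + w*(3*n + 5) - 6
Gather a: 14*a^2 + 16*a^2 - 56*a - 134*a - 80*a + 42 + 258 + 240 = 30*a^2 - 270*a + 540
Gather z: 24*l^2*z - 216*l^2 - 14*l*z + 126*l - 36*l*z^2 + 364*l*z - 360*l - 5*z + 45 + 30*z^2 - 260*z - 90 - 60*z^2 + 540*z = -216*l^2 - 234*l + z^2*(-36*l - 30) + z*(24*l^2 + 350*l + 275) - 45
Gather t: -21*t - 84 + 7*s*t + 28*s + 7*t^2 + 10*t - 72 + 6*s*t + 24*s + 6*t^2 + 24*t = 52*s + 13*t^2 + t*(13*s + 13) - 156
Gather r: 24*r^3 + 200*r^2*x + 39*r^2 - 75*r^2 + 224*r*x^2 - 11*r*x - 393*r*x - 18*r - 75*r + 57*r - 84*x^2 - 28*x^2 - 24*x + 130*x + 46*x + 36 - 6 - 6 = 24*r^3 + r^2*(200*x - 36) + r*(224*x^2 - 404*x - 36) - 112*x^2 + 152*x + 24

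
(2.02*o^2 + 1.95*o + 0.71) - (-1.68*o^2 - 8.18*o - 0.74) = 3.7*o^2 + 10.13*o + 1.45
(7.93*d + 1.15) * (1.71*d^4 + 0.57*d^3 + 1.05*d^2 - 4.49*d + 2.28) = 13.5603*d^5 + 6.4866*d^4 + 8.982*d^3 - 34.3982*d^2 + 12.9169*d + 2.622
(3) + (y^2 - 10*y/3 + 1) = y^2 - 10*y/3 + 4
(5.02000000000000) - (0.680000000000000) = 4.34000000000000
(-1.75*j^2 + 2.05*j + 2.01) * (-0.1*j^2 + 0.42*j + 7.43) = 0.175*j^4 - 0.94*j^3 - 12.3425*j^2 + 16.0757*j + 14.9343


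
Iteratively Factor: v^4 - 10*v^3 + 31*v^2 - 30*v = (v - 3)*(v^3 - 7*v^2 + 10*v) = v*(v - 3)*(v^2 - 7*v + 10) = v*(v - 3)*(v - 2)*(v - 5)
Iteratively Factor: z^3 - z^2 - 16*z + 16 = (z + 4)*(z^2 - 5*z + 4) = (z - 4)*(z + 4)*(z - 1)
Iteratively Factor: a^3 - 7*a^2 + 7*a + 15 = (a - 3)*(a^2 - 4*a - 5) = (a - 3)*(a + 1)*(a - 5)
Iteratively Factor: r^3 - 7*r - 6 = (r + 1)*(r^2 - r - 6) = (r + 1)*(r + 2)*(r - 3)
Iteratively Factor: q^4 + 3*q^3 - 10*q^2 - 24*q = (q - 3)*(q^3 + 6*q^2 + 8*q) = q*(q - 3)*(q^2 + 6*q + 8) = q*(q - 3)*(q + 2)*(q + 4)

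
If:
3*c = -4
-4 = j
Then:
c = -4/3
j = -4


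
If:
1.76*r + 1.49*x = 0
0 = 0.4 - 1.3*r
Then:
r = 0.31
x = -0.36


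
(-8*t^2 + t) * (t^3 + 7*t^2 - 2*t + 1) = -8*t^5 - 55*t^4 + 23*t^3 - 10*t^2 + t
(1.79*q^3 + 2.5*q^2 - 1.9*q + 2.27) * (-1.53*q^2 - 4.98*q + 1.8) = -2.7387*q^5 - 12.7392*q^4 - 6.321*q^3 + 10.4889*q^2 - 14.7246*q + 4.086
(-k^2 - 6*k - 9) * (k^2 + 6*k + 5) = -k^4 - 12*k^3 - 50*k^2 - 84*k - 45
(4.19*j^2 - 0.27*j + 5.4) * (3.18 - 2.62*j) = -10.9778*j^3 + 14.0316*j^2 - 15.0066*j + 17.172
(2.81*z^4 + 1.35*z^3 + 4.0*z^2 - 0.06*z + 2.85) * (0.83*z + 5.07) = 2.3323*z^5 + 15.3672*z^4 + 10.1645*z^3 + 20.2302*z^2 + 2.0613*z + 14.4495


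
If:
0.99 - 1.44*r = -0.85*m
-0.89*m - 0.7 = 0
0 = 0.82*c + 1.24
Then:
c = -1.51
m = -0.79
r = 0.22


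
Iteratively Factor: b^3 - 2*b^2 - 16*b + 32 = (b - 4)*(b^2 + 2*b - 8) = (b - 4)*(b - 2)*(b + 4)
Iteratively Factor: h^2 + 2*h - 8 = (h + 4)*(h - 2)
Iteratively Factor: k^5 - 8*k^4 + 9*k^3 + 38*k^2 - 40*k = (k)*(k^4 - 8*k^3 + 9*k^2 + 38*k - 40) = k*(k - 4)*(k^3 - 4*k^2 - 7*k + 10) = k*(k - 5)*(k - 4)*(k^2 + k - 2) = k*(k - 5)*(k - 4)*(k - 1)*(k + 2)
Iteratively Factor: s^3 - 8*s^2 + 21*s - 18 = (s - 3)*(s^2 - 5*s + 6) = (s - 3)^2*(s - 2)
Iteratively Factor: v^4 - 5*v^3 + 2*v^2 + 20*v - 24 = (v - 2)*(v^3 - 3*v^2 - 4*v + 12) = (v - 3)*(v - 2)*(v^2 - 4) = (v - 3)*(v - 2)*(v + 2)*(v - 2)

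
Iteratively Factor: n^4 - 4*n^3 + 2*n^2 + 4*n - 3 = (n - 1)*(n^3 - 3*n^2 - n + 3) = (n - 3)*(n - 1)*(n^2 - 1) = (n - 3)*(n - 1)^2*(n + 1)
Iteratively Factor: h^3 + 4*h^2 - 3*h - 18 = (h - 2)*(h^2 + 6*h + 9) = (h - 2)*(h + 3)*(h + 3)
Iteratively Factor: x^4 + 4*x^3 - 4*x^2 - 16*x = (x - 2)*(x^3 + 6*x^2 + 8*x) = (x - 2)*(x + 2)*(x^2 + 4*x) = x*(x - 2)*(x + 2)*(x + 4)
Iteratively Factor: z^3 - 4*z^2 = (z)*(z^2 - 4*z) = z^2*(z - 4)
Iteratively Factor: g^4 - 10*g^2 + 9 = (g - 1)*(g^3 + g^2 - 9*g - 9) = (g - 1)*(g + 1)*(g^2 - 9) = (g - 1)*(g + 1)*(g + 3)*(g - 3)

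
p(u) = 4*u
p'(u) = 4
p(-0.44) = -1.76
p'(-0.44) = 4.00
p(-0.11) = -0.44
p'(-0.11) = 4.00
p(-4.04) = -16.16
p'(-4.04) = 4.00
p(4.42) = 17.68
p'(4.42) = 4.00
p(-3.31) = -13.24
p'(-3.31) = 4.00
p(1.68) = 6.72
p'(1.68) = 4.00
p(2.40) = 9.60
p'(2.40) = 4.00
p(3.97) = 15.88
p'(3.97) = 4.00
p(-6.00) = -24.00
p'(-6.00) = 4.00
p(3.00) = 12.00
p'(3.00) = 4.00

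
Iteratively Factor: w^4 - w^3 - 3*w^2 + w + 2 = (w + 1)*(w^3 - 2*w^2 - w + 2) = (w + 1)^2*(w^2 - 3*w + 2) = (w - 2)*(w + 1)^2*(w - 1)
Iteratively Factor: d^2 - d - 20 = (d + 4)*(d - 5)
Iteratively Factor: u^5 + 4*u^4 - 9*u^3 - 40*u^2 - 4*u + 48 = (u - 1)*(u^4 + 5*u^3 - 4*u^2 - 44*u - 48) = (u - 3)*(u - 1)*(u^3 + 8*u^2 + 20*u + 16) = (u - 3)*(u - 1)*(u + 2)*(u^2 + 6*u + 8) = (u - 3)*(u - 1)*(u + 2)*(u + 4)*(u + 2)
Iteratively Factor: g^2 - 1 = (g - 1)*(g + 1)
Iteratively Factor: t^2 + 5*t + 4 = (t + 4)*(t + 1)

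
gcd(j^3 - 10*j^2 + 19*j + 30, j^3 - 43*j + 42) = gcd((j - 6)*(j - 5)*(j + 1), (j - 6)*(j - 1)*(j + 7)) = j - 6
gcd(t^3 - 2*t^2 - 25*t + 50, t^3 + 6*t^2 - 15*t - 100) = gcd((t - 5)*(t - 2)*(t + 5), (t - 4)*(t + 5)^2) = t + 5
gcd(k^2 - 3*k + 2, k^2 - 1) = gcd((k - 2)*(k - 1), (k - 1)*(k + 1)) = k - 1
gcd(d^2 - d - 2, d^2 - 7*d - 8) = d + 1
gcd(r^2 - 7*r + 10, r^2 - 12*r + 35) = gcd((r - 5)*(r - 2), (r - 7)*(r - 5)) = r - 5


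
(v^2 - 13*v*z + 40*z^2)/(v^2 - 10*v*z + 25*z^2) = (-v + 8*z)/(-v + 5*z)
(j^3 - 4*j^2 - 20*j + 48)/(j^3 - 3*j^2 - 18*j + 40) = (j - 6)/(j - 5)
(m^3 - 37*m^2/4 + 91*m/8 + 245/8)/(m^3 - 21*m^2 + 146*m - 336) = (8*m^2 - 18*m - 35)/(8*(m^2 - 14*m + 48))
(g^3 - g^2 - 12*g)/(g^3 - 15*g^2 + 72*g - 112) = g*(g + 3)/(g^2 - 11*g + 28)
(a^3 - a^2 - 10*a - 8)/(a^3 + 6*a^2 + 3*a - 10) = (a^2 - 3*a - 4)/(a^2 + 4*a - 5)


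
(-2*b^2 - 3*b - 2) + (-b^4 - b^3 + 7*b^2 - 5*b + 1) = -b^4 - b^3 + 5*b^2 - 8*b - 1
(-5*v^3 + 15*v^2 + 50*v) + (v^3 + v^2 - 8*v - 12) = -4*v^3 + 16*v^2 + 42*v - 12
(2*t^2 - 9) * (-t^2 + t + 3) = -2*t^4 + 2*t^3 + 15*t^2 - 9*t - 27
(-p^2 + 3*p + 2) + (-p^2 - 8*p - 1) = -2*p^2 - 5*p + 1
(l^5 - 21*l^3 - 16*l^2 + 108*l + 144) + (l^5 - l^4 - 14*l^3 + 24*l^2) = 2*l^5 - l^4 - 35*l^3 + 8*l^2 + 108*l + 144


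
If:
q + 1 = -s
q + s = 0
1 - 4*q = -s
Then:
No Solution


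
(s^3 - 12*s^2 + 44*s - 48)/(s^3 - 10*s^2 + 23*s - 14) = (s^2 - 10*s + 24)/(s^2 - 8*s + 7)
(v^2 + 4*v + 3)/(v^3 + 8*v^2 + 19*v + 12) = 1/(v + 4)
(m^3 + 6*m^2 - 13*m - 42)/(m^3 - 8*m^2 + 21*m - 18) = (m^2 + 9*m + 14)/(m^2 - 5*m + 6)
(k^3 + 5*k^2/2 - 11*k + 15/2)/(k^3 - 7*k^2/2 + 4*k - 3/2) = (k + 5)/(k - 1)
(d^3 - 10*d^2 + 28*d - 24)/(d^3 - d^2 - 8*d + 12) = (d - 6)/(d + 3)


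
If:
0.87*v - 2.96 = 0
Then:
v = 3.40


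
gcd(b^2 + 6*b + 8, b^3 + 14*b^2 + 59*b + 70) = b + 2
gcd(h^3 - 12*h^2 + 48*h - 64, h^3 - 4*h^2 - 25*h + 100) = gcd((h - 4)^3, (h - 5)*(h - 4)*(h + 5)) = h - 4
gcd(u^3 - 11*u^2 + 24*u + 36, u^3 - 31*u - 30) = u^2 - 5*u - 6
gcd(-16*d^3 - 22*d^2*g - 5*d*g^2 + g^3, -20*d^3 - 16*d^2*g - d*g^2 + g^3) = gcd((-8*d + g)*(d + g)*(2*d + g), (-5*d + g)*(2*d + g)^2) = 2*d + g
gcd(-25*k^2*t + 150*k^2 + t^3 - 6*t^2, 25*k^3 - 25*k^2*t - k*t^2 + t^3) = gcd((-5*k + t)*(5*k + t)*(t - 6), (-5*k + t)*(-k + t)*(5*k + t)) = -25*k^2 + t^2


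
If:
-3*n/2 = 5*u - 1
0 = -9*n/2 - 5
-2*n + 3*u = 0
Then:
No Solution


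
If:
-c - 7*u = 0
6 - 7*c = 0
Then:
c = 6/7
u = -6/49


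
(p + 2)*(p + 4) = p^2 + 6*p + 8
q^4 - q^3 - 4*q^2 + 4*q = q*(q - 2)*(q - 1)*(q + 2)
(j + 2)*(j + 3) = j^2 + 5*j + 6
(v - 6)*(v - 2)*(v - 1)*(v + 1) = v^4 - 8*v^3 + 11*v^2 + 8*v - 12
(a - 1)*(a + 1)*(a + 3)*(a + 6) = a^4 + 9*a^3 + 17*a^2 - 9*a - 18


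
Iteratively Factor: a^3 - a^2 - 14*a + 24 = (a - 2)*(a^2 + a - 12) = (a - 3)*(a - 2)*(a + 4)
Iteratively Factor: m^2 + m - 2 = (m - 1)*(m + 2)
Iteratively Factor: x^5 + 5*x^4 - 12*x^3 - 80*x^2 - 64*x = (x - 4)*(x^4 + 9*x^3 + 24*x^2 + 16*x) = (x - 4)*(x + 1)*(x^3 + 8*x^2 + 16*x) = (x - 4)*(x + 1)*(x + 4)*(x^2 + 4*x) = x*(x - 4)*(x + 1)*(x + 4)*(x + 4)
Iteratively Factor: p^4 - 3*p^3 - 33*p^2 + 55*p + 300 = (p - 5)*(p^3 + 2*p^2 - 23*p - 60) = (p - 5)*(p + 4)*(p^2 - 2*p - 15) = (p - 5)^2*(p + 4)*(p + 3)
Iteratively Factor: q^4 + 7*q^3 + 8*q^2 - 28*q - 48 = (q + 2)*(q^3 + 5*q^2 - 2*q - 24) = (q + 2)*(q + 4)*(q^2 + q - 6) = (q + 2)*(q + 3)*(q + 4)*(q - 2)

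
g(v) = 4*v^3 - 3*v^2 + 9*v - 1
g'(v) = 12*v^2 - 6*v + 9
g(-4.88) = -581.22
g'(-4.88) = 324.05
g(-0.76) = -11.33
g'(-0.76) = 20.49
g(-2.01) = -63.69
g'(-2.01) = 69.54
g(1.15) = 11.47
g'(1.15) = 17.97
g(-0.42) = -5.61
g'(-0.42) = 13.64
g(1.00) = 9.00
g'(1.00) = 15.00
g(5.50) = 623.25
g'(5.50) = 339.00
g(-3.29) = -205.53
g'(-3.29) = 158.63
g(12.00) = 6587.00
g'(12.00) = 1665.00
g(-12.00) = -7453.00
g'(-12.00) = 1809.00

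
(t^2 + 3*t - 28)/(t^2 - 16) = (t + 7)/(t + 4)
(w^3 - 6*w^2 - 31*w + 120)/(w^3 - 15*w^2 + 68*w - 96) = (w + 5)/(w - 4)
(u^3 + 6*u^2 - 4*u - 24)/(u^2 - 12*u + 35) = (u^3 + 6*u^2 - 4*u - 24)/(u^2 - 12*u + 35)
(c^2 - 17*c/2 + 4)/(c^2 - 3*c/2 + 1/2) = (c - 8)/(c - 1)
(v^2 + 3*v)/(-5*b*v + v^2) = (v + 3)/(-5*b + v)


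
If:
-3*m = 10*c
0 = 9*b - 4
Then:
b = 4/9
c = -3*m/10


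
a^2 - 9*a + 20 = (a - 5)*(a - 4)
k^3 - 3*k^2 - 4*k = k*(k - 4)*(k + 1)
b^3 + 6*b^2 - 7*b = b*(b - 1)*(b + 7)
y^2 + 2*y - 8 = (y - 2)*(y + 4)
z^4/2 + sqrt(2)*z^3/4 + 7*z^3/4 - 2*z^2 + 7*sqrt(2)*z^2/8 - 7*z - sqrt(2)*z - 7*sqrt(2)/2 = (z/2 + 1)*(z - 2)*(z + 7/2)*(z + sqrt(2)/2)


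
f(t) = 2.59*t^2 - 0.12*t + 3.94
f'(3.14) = 16.15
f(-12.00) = 378.34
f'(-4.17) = -21.72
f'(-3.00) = -15.66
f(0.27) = 4.10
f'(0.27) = 1.28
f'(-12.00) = -62.28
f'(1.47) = 7.49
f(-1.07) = 7.03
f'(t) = 5.18*t - 0.12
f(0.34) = 4.20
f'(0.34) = 1.64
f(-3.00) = 27.61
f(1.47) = 9.36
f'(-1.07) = -5.66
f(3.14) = 29.10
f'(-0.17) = -1.00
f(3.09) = 28.30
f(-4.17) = 49.48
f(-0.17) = 4.04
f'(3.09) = 15.89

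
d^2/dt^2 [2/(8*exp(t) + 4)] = (2*exp(t) - 1)*exp(t)/(2*exp(t) + 1)^3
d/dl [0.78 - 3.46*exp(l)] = -3.46*exp(l)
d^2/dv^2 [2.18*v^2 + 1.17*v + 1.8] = 4.36000000000000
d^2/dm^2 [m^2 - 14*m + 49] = 2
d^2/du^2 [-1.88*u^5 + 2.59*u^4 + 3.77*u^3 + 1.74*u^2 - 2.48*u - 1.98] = -37.6*u^3 + 31.08*u^2 + 22.62*u + 3.48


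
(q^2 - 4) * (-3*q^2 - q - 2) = -3*q^4 - q^3 + 10*q^2 + 4*q + 8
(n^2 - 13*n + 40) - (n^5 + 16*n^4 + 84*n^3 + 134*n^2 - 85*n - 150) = -n^5 - 16*n^4 - 84*n^3 - 133*n^2 + 72*n + 190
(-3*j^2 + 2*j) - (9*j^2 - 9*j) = -12*j^2 + 11*j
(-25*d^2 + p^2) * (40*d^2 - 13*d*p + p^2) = -1000*d^4 + 325*d^3*p + 15*d^2*p^2 - 13*d*p^3 + p^4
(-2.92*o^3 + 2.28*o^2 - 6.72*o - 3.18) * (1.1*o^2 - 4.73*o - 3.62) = -3.212*o^5 + 16.3196*o^4 - 7.606*o^3 + 20.034*o^2 + 39.3678*o + 11.5116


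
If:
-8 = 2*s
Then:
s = -4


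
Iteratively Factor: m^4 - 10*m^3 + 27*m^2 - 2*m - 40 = (m + 1)*(m^3 - 11*m^2 + 38*m - 40) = (m - 2)*(m + 1)*(m^2 - 9*m + 20) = (m - 5)*(m - 2)*(m + 1)*(m - 4)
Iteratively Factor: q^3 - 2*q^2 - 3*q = (q + 1)*(q^2 - 3*q) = (q - 3)*(q + 1)*(q)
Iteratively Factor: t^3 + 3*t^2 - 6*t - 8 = (t + 1)*(t^2 + 2*t - 8) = (t - 2)*(t + 1)*(t + 4)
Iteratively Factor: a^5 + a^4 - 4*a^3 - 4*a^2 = (a + 1)*(a^4 - 4*a^2) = a*(a + 1)*(a^3 - 4*a) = a*(a - 2)*(a + 1)*(a^2 + 2*a) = a^2*(a - 2)*(a + 1)*(a + 2)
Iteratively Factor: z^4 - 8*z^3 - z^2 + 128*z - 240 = (z - 3)*(z^3 - 5*z^2 - 16*z + 80) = (z - 5)*(z - 3)*(z^2 - 16) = (z - 5)*(z - 3)*(z + 4)*(z - 4)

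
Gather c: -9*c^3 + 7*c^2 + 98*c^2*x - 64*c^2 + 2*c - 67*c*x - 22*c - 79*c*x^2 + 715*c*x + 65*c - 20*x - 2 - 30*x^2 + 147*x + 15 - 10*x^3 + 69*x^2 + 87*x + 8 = -9*c^3 + c^2*(98*x - 57) + c*(-79*x^2 + 648*x + 45) - 10*x^3 + 39*x^2 + 214*x + 21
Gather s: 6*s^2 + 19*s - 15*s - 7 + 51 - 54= 6*s^2 + 4*s - 10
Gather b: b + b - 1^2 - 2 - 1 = 2*b - 4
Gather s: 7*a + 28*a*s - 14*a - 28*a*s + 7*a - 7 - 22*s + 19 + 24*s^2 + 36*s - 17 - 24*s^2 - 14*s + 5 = 0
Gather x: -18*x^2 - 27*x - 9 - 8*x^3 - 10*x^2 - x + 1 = -8*x^3 - 28*x^2 - 28*x - 8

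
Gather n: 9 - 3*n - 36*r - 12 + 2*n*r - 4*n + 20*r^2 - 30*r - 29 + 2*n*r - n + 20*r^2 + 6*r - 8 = n*(4*r - 8) + 40*r^2 - 60*r - 40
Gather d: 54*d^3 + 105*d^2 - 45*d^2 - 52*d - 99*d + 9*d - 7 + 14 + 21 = 54*d^3 + 60*d^2 - 142*d + 28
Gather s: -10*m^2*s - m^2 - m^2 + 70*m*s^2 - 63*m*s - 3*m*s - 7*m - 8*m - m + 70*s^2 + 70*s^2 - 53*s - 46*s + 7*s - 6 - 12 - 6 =-2*m^2 - 16*m + s^2*(70*m + 140) + s*(-10*m^2 - 66*m - 92) - 24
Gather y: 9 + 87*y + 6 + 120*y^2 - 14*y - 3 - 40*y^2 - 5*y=80*y^2 + 68*y + 12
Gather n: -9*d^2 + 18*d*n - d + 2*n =-9*d^2 - d + n*(18*d + 2)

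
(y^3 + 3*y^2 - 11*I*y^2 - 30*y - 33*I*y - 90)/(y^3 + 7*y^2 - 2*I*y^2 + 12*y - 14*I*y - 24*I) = (y^2 - 11*I*y - 30)/(y^2 + 2*y*(2 - I) - 8*I)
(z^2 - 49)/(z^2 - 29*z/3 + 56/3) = 3*(z + 7)/(3*z - 8)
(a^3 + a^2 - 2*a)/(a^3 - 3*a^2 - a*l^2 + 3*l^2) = a*(a^2 + a - 2)/(a^3 - 3*a^2 - a*l^2 + 3*l^2)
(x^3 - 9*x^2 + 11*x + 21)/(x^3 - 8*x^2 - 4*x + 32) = (x^3 - 9*x^2 + 11*x + 21)/(x^3 - 8*x^2 - 4*x + 32)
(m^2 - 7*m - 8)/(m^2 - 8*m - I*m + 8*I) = (m + 1)/(m - I)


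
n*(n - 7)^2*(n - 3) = n^4 - 17*n^3 + 91*n^2 - 147*n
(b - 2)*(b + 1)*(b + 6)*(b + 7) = b^4 + 12*b^3 + 27*b^2 - 68*b - 84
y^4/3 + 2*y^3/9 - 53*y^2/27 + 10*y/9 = y*(y/3 + 1)*(y - 5/3)*(y - 2/3)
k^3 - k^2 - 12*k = k*(k - 4)*(k + 3)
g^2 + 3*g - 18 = (g - 3)*(g + 6)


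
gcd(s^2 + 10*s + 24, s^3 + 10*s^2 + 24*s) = s^2 + 10*s + 24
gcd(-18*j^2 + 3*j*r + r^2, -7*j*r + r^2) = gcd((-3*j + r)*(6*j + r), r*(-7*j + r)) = 1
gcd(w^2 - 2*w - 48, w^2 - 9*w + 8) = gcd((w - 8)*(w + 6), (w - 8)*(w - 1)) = w - 8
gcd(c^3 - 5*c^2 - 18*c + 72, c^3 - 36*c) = c - 6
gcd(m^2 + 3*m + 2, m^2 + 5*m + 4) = m + 1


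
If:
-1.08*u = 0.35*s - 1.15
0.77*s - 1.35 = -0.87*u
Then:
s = 0.87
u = 0.78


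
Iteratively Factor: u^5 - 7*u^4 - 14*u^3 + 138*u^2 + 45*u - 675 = (u - 5)*(u^4 - 2*u^3 - 24*u^2 + 18*u + 135) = (u - 5)*(u + 3)*(u^3 - 5*u^2 - 9*u + 45) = (u - 5)*(u - 3)*(u + 3)*(u^2 - 2*u - 15) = (u - 5)*(u - 3)*(u + 3)^2*(u - 5)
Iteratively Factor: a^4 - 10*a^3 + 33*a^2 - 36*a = (a)*(a^3 - 10*a^2 + 33*a - 36) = a*(a - 3)*(a^2 - 7*a + 12) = a*(a - 3)^2*(a - 4)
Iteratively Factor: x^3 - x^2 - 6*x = (x)*(x^2 - x - 6) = x*(x + 2)*(x - 3)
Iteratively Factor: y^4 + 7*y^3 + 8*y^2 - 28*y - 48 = (y + 4)*(y^3 + 3*y^2 - 4*y - 12) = (y + 3)*(y + 4)*(y^2 - 4) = (y + 2)*(y + 3)*(y + 4)*(y - 2)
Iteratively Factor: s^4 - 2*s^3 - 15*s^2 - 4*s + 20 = (s + 2)*(s^3 - 4*s^2 - 7*s + 10) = (s + 2)^2*(s^2 - 6*s + 5) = (s - 1)*(s + 2)^2*(s - 5)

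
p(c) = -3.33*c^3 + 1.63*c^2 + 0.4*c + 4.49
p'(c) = -9.99*c^2 + 3.26*c + 0.4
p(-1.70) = 24.88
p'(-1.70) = -34.01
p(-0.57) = 5.41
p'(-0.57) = -4.70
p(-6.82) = 1133.90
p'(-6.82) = -486.49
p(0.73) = 4.36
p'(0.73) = -2.54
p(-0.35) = 4.69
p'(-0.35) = -1.96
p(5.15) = -405.07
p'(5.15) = -247.77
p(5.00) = -369.01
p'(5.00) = -233.05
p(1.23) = 1.25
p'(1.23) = -10.70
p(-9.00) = 2560.49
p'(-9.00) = -838.13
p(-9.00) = 2560.49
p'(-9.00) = -838.13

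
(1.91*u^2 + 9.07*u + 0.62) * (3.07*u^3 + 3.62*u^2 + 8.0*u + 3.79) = 5.8637*u^5 + 34.7591*u^4 + 50.0168*u^3 + 82.0433*u^2 + 39.3353*u + 2.3498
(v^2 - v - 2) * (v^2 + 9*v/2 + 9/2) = v^4 + 7*v^3/2 - 2*v^2 - 27*v/2 - 9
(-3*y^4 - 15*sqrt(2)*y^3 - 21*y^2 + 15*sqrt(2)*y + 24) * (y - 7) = -3*y^5 - 15*sqrt(2)*y^4 + 21*y^4 - 21*y^3 + 105*sqrt(2)*y^3 + 15*sqrt(2)*y^2 + 147*y^2 - 105*sqrt(2)*y + 24*y - 168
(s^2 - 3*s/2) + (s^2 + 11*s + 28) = 2*s^2 + 19*s/2 + 28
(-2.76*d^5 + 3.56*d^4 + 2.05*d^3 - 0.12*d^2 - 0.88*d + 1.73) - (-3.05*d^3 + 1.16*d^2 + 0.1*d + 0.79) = -2.76*d^5 + 3.56*d^4 + 5.1*d^3 - 1.28*d^2 - 0.98*d + 0.94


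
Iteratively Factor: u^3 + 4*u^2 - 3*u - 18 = (u - 2)*(u^2 + 6*u + 9) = (u - 2)*(u + 3)*(u + 3)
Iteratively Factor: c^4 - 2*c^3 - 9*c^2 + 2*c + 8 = (c + 1)*(c^3 - 3*c^2 - 6*c + 8) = (c + 1)*(c + 2)*(c^2 - 5*c + 4) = (c - 4)*(c + 1)*(c + 2)*(c - 1)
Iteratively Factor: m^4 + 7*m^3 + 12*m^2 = (m + 3)*(m^3 + 4*m^2) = m*(m + 3)*(m^2 + 4*m) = m^2*(m + 3)*(m + 4)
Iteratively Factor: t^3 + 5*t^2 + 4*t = (t + 1)*(t^2 + 4*t) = (t + 1)*(t + 4)*(t)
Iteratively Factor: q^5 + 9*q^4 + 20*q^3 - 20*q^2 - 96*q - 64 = (q - 2)*(q^4 + 11*q^3 + 42*q^2 + 64*q + 32) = (q - 2)*(q + 4)*(q^3 + 7*q^2 + 14*q + 8) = (q - 2)*(q + 1)*(q + 4)*(q^2 + 6*q + 8) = (q - 2)*(q + 1)*(q + 2)*(q + 4)*(q + 4)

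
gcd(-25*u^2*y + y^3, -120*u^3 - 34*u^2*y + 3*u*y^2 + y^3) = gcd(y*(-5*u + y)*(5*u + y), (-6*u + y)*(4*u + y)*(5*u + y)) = 5*u + y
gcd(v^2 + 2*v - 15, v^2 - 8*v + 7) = 1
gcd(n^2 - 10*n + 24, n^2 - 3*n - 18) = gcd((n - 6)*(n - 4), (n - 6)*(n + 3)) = n - 6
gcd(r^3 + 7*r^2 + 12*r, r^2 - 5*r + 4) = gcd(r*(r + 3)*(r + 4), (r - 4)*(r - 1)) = 1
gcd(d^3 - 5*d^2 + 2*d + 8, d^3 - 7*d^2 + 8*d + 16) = d^2 - 3*d - 4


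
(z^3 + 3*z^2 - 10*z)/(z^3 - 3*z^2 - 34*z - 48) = z*(-z^2 - 3*z + 10)/(-z^3 + 3*z^2 + 34*z + 48)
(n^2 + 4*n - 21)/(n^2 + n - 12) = (n + 7)/(n + 4)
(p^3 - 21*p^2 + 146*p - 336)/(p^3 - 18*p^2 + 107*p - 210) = (p - 8)/(p - 5)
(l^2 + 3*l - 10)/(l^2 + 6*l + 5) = (l - 2)/(l + 1)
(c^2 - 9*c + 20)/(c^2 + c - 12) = (c^2 - 9*c + 20)/(c^2 + c - 12)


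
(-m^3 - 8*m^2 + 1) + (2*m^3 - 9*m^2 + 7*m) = m^3 - 17*m^2 + 7*m + 1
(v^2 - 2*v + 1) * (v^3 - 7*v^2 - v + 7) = v^5 - 9*v^4 + 14*v^3 + 2*v^2 - 15*v + 7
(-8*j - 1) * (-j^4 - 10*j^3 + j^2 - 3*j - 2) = 8*j^5 + 81*j^4 + 2*j^3 + 23*j^2 + 19*j + 2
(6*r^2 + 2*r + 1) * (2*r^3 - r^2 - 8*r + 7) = 12*r^5 - 2*r^4 - 48*r^3 + 25*r^2 + 6*r + 7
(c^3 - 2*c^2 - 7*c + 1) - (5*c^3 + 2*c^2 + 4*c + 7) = -4*c^3 - 4*c^2 - 11*c - 6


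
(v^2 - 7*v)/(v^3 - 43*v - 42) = v/(v^2 + 7*v + 6)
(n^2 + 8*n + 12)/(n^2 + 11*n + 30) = (n + 2)/(n + 5)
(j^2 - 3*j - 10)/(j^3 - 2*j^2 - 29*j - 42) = (j - 5)/(j^2 - 4*j - 21)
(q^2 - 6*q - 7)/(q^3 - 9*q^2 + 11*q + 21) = 1/(q - 3)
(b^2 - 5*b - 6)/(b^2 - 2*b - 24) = (b + 1)/(b + 4)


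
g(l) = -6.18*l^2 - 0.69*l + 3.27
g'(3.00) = -37.77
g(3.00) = -54.42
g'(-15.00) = 184.71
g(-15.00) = -1376.88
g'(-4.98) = 60.86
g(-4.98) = -146.56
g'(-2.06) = 24.77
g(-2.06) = -21.53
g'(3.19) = -40.12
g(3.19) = -61.82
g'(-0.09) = 0.42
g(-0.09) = 3.28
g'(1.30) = -16.76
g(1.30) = -8.07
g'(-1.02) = 11.92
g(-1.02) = -2.46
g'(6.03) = -75.22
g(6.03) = -225.60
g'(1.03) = -13.42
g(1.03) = -4.00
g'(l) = -12.36*l - 0.69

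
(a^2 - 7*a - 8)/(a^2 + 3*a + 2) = (a - 8)/(a + 2)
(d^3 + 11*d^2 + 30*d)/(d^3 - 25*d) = (d + 6)/(d - 5)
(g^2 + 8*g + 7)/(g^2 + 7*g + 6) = (g + 7)/(g + 6)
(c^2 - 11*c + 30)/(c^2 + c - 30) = (c - 6)/(c + 6)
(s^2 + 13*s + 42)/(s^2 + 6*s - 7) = (s + 6)/(s - 1)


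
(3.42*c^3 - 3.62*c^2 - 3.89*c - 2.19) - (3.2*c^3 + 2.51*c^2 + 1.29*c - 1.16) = 0.22*c^3 - 6.13*c^2 - 5.18*c - 1.03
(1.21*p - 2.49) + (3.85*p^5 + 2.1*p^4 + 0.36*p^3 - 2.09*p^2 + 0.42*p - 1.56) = 3.85*p^5 + 2.1*p^4 + 0.36*p^3 - 2.09*p^2 + 1.63*p - 4.05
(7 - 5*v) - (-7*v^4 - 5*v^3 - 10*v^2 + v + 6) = 7*v^4 + 5*v^3 + 10*v^2 - 6*v + 1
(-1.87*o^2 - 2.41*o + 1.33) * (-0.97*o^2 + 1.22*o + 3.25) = 1.8139*o^4 + 0.0562999999999998*o^3 - 10.3078*o^2 - 6.2099*o + 4.3225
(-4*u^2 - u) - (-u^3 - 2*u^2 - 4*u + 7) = u^3 - 2*u^2 + 3*u - 7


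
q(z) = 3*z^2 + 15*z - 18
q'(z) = 6*z + 15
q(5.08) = 135.62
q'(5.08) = 45.48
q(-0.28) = -21.96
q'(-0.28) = 13.32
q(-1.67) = -34.68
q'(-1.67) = 4.98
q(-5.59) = -8.11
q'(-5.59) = -18.54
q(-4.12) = -28.88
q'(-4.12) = -9.72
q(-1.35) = -32.78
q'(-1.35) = 6.90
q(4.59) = 114.05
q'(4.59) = 42.54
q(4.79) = 122.68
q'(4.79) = 43.74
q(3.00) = 54.00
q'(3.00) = 33.00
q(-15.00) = 432.00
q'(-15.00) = -75.00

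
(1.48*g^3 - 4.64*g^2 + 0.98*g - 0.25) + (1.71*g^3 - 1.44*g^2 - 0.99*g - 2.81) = 3.19*g^3 - 6.08*g^2 - 0.01*g - 3.06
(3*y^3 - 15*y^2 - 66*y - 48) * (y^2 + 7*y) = 3*y^5 + 6*y^4 - 171*y^3 - 510*y^2 - 336*y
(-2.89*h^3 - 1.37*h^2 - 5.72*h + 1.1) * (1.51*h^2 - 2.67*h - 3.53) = -4.3639*h^5 + 5.6476*h^4 + 5.2224*h^3 + 21.7695*h^2 + 17.2546*h - 3.883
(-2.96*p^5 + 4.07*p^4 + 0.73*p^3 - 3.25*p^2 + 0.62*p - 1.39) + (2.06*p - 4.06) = -2.96*p^5 + 4.07*p^4 + 0.73*p^3 - 3.25*p^2 + 2.68*p - 5.45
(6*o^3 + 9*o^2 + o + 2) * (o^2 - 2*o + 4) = 6*o^5 - 3*o^4 + 7*o^3 + 36*o^2 + 8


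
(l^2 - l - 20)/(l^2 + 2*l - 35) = (l + 4)/(l + 7)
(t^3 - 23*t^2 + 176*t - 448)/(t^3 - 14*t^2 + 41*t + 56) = (t - 8)/(t + 1)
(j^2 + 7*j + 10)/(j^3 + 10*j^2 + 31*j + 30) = 1/(j + 3)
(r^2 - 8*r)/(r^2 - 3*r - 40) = r/(r + 5)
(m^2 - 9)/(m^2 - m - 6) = (m + 3)/(m + 2)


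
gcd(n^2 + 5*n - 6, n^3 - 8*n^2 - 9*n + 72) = 1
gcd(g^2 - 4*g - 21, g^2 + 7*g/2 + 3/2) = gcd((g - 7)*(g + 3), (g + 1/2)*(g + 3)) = g + 3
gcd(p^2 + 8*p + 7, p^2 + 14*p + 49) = p + 7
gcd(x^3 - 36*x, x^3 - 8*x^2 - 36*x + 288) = x^2 - 36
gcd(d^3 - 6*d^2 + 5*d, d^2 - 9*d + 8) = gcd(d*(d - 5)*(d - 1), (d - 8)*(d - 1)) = d - 1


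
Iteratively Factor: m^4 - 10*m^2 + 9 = (m + 1)*(m^3 - m^2 - 9*m + 9) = (m - 3)*(m + 1)*(m^2 + 2*m - 3) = (m - 3)*(m - 1)*(m + 1)*(m + 3)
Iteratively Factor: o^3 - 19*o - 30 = (o + 3)*(o^2 - 3*o - 10) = (o + 2)*(o + 3)*(o - 5)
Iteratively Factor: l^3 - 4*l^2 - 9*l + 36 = (l - 4)*(l^2 - 9) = (l - 4)*(l + 3)*(l - 3)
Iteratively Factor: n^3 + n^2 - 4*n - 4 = (n + 2)*(n^2 - n - 2) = (n + 1)*(n + 2)*(n - 2)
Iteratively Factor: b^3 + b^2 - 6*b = (b)*(b^2 + b - 6) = b*(b - 2)*(b + 3)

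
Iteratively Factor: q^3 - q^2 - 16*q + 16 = (q - 1)*(q^2 - 16) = (q - 4)*(q - 1)*(q + 4)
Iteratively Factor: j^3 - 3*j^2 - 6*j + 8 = (j - 4)*(j^2 + j - 2) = (j - 4)*(j - 1)*(j + 2)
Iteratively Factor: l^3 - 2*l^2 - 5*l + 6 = (l - 1)*(l^2 - l - 6) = (l - 1)*(l + 2)*(l - 3)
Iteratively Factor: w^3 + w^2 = (w + 1)*(w^2) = w*(w + 1)*(w)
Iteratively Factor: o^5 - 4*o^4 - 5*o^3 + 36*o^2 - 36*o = (o - 2)*(o^4 - 2*o^3 - 9*o^2 + 18*o) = (o - 3)*(o - 2)*(o^3 + o^2 - 6*o) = o*(o - 3)*(o - 2)*(o^2 + o - 6) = o*(o - 3)*(o - 2)*(o + 3)*(o - 2)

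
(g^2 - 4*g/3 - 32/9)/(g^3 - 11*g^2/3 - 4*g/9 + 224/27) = 3/(3*g - 7)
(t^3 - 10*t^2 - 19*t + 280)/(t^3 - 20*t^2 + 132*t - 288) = (t^2 - 2*t - 35)/(t^2 - 12*t + 36)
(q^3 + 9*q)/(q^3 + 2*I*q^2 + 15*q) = (q + 3*I)/(q + 5*I)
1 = 1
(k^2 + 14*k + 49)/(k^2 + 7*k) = (k + 7)/k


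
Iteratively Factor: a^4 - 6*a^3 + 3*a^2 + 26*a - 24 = (a - 4)*(a^3 - 2*a^2 - 5*a + 6) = (a - 4)*(a - 3)*(a^2 + a - 2) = (a - 4)*(a - 3)*(a + 2)*(a - 1)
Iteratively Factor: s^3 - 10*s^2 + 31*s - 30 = (s - 2)*(s^2 - 8*s + 15) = (s - 3)*(s - 2)*(s - 5)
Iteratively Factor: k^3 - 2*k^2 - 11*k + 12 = (k - 4)*(k^2 + 2*k - 3) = (k - 4)*(k - 1)*(k + 3)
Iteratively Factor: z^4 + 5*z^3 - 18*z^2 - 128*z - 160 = (z + 4)*(z^3 + z^2 - 22*z - 40) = (z - 5)*(z + 4)*(z^2 + 6*z + 8) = (z - 5)*(z + 2)*(z + 4)*(z + 4)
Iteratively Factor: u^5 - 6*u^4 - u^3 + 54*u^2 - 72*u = (u)*(u^4 - 6*u^3 - u^2 + 54*u - 72) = u*(u - 2)*(u^3 - 4*u^2 - 9*u + 36) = u*(u - 4)*(u - 2)*(u^2 - 9) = u*(u - 4)*(u - 3)*(u - 2)*(u + 3)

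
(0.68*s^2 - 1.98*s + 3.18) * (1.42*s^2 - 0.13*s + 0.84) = 0.9656*s^4 - 2.9*s^3 + 5.3442*s^2 - 2.0766*s + 2.6712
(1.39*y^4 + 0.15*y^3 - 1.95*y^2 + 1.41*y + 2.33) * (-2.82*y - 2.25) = -3.9198*y^5 - 3.5505*y^4 + 5.1615*y^3 + 0.411300000000001*y^2 - 9.7431*y - 5.2425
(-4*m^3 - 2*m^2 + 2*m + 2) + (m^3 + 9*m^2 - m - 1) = -3*m^3 + 7*m^2 + m + 1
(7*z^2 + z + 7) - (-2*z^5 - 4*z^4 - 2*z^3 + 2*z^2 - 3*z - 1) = 2*z^5 + 4*z^4 + 2*z^3 + 5*z^2 + 4*z + 8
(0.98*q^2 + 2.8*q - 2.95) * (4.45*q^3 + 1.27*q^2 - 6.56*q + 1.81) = 4.361*q^5 + 13.7046*q^4 - 16.0003*q^3 - 20.3407*q^2 + 24.42*q - 5.3395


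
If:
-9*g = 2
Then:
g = -2/9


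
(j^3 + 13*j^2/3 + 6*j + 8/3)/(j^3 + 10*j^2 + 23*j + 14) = (j + 4/3)/(j + 7)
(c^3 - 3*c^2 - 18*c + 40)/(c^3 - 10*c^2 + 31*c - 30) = (c + 4)/(c - 3)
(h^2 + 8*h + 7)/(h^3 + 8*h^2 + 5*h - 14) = (h + 1)/(h^2 + h - 2)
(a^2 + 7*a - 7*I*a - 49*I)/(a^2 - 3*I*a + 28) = (a + 7)/(a + 4*I)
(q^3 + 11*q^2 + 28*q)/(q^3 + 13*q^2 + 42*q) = (q + 4)/(q + 6)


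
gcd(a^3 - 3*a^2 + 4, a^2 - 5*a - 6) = a + 1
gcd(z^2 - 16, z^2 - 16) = z^2 - 16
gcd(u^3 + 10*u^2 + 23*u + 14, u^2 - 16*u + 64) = 1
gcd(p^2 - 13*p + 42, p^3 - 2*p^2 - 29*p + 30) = p - 6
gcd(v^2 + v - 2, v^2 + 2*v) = v + 2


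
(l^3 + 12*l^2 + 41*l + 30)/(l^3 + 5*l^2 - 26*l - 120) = (l^2 + 6*l + 5)/(l^2 - l - 20)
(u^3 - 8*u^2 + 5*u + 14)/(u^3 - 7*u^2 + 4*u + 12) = (u - 7)/(u - 6)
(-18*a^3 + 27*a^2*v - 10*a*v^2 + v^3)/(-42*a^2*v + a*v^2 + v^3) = (3*a^2 - 4*a*v + v^2)/(v*(7*a + v))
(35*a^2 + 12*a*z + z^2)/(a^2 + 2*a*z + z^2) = (35*a^2 + 12*a*z + z^2)/(a^2 + 2*a*z + z^2)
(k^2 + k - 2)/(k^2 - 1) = (k + 2)/(k + 1)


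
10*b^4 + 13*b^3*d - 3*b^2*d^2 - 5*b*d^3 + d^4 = (-5*b + d)*(-2*b + d)*(b + d)^2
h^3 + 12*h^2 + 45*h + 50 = (h + 2)*(h + 5)^2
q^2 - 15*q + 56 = (q - 8)*(q - 7)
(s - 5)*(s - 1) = s^2 - 6*s + 5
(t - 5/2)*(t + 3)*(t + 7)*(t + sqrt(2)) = t^4 + sqrt(2)*t^3 + 15*t^3/2 - 4*t^2 + 15*sqrt(2)*t^2/2 - 105*t/2 - 4*sqrt(2)*t - 105*sqrt(2)/2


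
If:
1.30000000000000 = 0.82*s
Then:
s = 1.59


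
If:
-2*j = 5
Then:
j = -5/2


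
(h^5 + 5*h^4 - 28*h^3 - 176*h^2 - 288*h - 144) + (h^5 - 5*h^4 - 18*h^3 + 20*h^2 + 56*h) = 2*h^5 - 46*h^3 - 156*h^2 - 232*h - 144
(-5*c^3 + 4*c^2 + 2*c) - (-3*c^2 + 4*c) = -5*c^3 + 7*c^2 - 2*c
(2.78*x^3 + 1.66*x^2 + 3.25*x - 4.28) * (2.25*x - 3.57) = 6.255*x^4 - 6.1896*x^3 + 1.3863*x^2 - 21.2325*x + 15.2796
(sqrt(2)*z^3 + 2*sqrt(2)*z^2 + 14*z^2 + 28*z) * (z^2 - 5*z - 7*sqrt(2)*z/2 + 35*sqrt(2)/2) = sqrt(2)*z^5 - 3*sqrt(2)*z^4 + 7*z^4 - 59*sqrt(2)*z^3 - 21*z^3 - 70*z^2 + 147*sqrt(2)*z^2 + 490*sqrt(2)*z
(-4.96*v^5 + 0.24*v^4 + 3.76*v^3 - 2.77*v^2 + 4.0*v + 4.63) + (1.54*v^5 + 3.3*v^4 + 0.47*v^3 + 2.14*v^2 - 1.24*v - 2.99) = -3.42*v^5 + 3.54*v^4 + 4.23*v^3 - 0.63*v^2 + 2.76*v + 1.64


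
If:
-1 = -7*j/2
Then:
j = 2/7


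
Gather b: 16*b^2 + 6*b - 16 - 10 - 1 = 16*b^2 + 6*b - 27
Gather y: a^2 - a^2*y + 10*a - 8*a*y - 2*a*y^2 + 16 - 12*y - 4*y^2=a^2 + 10*a + y^2*(-2*a - 4) + y*(-a^2 - 8*a - 12) + 16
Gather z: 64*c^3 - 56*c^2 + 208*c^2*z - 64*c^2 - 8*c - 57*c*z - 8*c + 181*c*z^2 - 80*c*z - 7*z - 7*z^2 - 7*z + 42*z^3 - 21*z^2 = 64*c^3 - 120*c^2 - 16*c + 42*z^3 + z^2*(181*c - 28) + z*(208*c^2 - 137*c - 14)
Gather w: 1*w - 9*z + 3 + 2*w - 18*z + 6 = 3*w - 27*z + 9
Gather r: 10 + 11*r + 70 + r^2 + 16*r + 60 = r^2 + 27*r + 140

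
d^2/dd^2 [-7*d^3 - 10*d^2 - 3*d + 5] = -42*d - 20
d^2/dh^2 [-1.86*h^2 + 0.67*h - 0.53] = -3.72000000000000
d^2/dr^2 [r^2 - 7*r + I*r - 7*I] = 2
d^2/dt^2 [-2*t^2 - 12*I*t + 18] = -4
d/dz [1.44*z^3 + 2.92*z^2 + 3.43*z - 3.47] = 4.32*z^2 + 5.84*z + 3.43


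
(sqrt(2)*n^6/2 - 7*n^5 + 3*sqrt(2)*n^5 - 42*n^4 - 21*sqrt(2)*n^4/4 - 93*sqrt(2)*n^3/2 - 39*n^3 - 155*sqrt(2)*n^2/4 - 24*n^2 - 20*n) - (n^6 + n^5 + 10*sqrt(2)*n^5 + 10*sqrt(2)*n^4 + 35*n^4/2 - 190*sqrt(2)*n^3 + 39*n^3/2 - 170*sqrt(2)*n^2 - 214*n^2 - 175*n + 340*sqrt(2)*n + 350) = -n^6 + sqrt(2)*n^6/2 - 7*sqrt(2)*n^5 - 8*n^5 - 119*n^4/2 - 61*sqrt(2)*n^4/4 - 117*n^3/2 + 287*sqrt(2)*n^3/2 + 525*sqrt(2)*n^2/4 + 190*n^2 - 340*sqrt(2)*n + 155*n - 350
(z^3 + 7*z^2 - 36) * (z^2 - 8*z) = z^5 - z^4 - 56*z^3 - 36*z^2 + 288*z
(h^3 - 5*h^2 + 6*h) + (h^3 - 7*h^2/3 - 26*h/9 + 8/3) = 2*h^3 - 22*h^2/3 + 28*h/9 + 8/3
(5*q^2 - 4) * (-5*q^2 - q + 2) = -25*q^4 - 5*q^3 + 30*q^2 + 4*q - 8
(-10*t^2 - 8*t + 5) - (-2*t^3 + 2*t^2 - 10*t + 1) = 2*t^3 - 12*t^2 + 2*t + 4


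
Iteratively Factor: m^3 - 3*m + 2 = (m - 1)*(m^2 + m - 2) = (m - 1)*(m + 2)*(m - 1)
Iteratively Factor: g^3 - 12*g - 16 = (g + 2)*(g^2 - 2*g - 8) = (g + 2)^2*(g - 4)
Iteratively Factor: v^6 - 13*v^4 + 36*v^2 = (v + 3)*(v^5 - 3*v^4 - 4*v^3 + 12*v^2) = (v - 3)*(v + 3)*(v^4 - 4*v^2) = v*(v - 3)*(v + 3)*(v^3 - 4*v) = v*(v - 3)*(v - 2)*(v + 3)*(v^2 + 2*v) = v^2*(v - 3)*(v - 2)*(v + 3)*(v + 2)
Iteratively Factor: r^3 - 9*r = (r)*(r^2 - 9) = r*(r + 3)*(r - 3)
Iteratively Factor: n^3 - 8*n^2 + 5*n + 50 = (n - 5)*(n^2 - 3*n - 10) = (n - 5)^2*(n + 2)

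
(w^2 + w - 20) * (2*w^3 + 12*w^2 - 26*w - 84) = 2*w^5 + 14*w^4 - 54*w^3 - 350*w^2 + 436*w + 1680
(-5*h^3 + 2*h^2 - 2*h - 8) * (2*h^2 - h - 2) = -10*h^5 + 9*h^4 + 4*h^3 - 18*h^2 + 12*h + 16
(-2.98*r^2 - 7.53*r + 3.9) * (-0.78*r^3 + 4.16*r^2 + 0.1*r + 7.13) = 2.3244*r^5 - 6.5234*r^4 - 34.6648*r^3 - 5.7764*r^2 - 53.2989*r + 27.807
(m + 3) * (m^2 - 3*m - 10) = m^3 - 19*m - 30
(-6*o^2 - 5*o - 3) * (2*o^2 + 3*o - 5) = -12*o^4 - 28*o^3 + 9*o^2 + 16*o + 15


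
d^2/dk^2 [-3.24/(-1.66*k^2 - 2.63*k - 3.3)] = (-17.856288*k^2 - 28.290384*k + 3.24*(3.32*k + 2.63)*(6.64*k + 5.26) - 35.49744)/(1.66*k^2 + 2.63*k + 3.3)^3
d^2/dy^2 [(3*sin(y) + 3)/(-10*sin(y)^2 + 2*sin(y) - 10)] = 3*(25*sin(y)^5 + 105*sin(y)^4 - 215*sin(y)^3 - 244*sin(y)^2 + 210*sin(y) + 38)/(2*(5*sin(y)^2 - sin(y) + 5)^3)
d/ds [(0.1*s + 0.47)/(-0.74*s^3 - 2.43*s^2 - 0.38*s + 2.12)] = (0.148*s^3 + 1.2864*s^2 + 2.2842*s + 0.3906)/(0.5476*s^6 + 3.5964*s^5 + 6.4673*s^4 - 1.2908*s^3 - 10.1588*s^2 - 1.6112*s + 4.4944)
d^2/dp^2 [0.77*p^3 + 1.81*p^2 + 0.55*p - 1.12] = 4.62*p + 3.62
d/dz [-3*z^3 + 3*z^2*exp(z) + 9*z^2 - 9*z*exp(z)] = 3*z^2*exp(z) - 9*z^2 - 3*z*exp(z) + 18*z - 9*exp(z)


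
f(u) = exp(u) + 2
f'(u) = exp(u)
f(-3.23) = 2.04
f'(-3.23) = 0.04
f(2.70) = 16.88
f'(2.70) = 14.88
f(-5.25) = 2.01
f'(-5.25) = 0.01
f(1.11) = 5.03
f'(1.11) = 3.03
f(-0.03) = 2.97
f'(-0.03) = 0.97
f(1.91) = 8.75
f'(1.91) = 6.75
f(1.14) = 5.13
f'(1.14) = 3.13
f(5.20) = 183.27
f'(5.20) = 181.27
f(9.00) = 8105.08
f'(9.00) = 8103.08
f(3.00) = 22.09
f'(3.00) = 20.09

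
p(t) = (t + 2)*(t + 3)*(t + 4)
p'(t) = (t + 2)*(t + 3) + (t + 2)*(t + 4) + (t + 3)*(t + 4) = 3*t^2 + 18*t + 26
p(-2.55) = -0.36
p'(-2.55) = -0.39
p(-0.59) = 11.59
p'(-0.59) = 16.42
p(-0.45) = 14.03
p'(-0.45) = 18.51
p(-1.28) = 3.37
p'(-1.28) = 7.88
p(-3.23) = 0.22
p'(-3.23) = -0.84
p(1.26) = 73.05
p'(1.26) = 53.44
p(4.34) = 388.11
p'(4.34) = 160.63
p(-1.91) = 0.21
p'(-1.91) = 2.56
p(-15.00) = -1716.00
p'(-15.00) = 431.00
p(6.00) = 720.00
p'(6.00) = 242.00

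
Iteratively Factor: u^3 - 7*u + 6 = (u - 1)*(u^2 + u - 6) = (u - 1)*(u + 3)*(u - 2)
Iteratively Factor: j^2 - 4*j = (j)*(j - 4)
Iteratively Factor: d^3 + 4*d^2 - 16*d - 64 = (d - 4)*(d^2 + 8*d + 16) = (d - 4)*(d + 4)*(d + 4)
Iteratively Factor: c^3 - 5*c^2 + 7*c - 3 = (c - 3)*(c^2 - 2*c + 1) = (c - 3)*(c - 1)*(c - 1)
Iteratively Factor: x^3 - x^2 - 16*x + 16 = (x - 4)*(x^2 + 3*x - 4) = (x - 4)*(x + 4)*(x - 1)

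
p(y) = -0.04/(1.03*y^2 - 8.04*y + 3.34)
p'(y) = -0.04*(8.04 - 2.06*y)/(1.03*y^2 - 8.04*y + 3.34)^2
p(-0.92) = -0.00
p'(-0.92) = -0.00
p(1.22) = 0.01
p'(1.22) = -0.01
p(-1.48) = -0.00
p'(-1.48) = -0.00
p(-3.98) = -0.00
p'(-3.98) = -0.00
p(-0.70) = -0.00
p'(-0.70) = -0.00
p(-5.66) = -0.00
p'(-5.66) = -0.00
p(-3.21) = -0.00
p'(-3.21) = -0.00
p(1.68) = 0.01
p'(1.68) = -0.00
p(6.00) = 0.01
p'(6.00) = 0.00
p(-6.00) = -0.00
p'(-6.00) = -0.00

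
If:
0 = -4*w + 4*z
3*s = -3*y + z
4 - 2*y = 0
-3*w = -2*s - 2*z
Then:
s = -6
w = -12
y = 2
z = -12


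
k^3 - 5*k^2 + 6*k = k*(k - 3)*(k - 2)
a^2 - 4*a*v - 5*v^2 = (a - 5*v)*(a + v)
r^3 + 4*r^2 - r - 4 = (r - 1)*(r + 1)*(r + 4)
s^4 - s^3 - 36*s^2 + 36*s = s*(s - 6)*(s - 1)*(s + 6)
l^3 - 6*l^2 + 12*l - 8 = (l - 2)^3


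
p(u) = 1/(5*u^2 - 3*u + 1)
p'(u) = (3 - 10*u)/(5*u^2 - 3*u + 1)^2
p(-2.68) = 0.02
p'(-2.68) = 0.01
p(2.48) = 0.04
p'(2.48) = -0.04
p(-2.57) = 0.02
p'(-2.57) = 0.02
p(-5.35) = 0.01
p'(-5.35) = 0.00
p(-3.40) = 0.01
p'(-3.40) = 0.01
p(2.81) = 0.03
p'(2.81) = -0.02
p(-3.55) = 0.01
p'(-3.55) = 0.01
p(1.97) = 0.07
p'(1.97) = -0.08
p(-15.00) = 0.00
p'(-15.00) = 0.00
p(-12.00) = 0.00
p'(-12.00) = 0.00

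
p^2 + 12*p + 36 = (p + 6)^2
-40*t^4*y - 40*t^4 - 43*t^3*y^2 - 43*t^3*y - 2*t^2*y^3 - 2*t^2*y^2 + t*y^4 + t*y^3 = (-8*t + y)*(t + y)*(5*t + y)*(t*y + t)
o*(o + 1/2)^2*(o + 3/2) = o^4 + 5*o^3/2 + 7*o^2/4 + 3*o/8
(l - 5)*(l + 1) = l^2 - 4*l - 5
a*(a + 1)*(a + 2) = a^3 + 3*a^2 + 2*a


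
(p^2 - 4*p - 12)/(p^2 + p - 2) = (p - 6)/(p - 1)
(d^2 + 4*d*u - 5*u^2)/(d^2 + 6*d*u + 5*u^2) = (d - u)/(d + u)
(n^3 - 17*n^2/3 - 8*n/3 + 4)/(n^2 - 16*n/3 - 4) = (3*n^2 + n - 2)/(3*n + 2)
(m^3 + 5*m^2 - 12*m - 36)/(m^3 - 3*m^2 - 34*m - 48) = (m^2 + 3*m - 18)/(m^2 - 5*m - 24)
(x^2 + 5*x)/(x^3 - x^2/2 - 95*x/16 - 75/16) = 16*x*(x + 5)/(16*x^3 - 8*x^2 - 95*x - 75)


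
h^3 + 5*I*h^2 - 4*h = h*(h + I)*(h + 4*I)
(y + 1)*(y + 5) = y^2 + 6*y + 5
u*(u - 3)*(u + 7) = u^3 + 4*u^2 - 21*u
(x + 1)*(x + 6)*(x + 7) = x^3 + 14*x^2 + 55*x + 42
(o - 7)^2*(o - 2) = o^3 - 16*o^2 + 77*o - 98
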